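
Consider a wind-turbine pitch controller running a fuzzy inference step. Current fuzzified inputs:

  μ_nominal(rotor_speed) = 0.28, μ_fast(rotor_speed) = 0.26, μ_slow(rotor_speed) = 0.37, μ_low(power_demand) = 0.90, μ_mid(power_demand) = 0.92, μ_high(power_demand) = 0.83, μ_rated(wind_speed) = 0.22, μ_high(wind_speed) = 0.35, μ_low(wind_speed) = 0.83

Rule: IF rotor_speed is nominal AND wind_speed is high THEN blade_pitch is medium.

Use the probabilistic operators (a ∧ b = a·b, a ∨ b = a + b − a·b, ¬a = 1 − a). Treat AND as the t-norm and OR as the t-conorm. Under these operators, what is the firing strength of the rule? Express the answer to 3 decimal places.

firing strength: nominal=0.28, high=0.35; AND[a·b] → w = 0.0980

0.098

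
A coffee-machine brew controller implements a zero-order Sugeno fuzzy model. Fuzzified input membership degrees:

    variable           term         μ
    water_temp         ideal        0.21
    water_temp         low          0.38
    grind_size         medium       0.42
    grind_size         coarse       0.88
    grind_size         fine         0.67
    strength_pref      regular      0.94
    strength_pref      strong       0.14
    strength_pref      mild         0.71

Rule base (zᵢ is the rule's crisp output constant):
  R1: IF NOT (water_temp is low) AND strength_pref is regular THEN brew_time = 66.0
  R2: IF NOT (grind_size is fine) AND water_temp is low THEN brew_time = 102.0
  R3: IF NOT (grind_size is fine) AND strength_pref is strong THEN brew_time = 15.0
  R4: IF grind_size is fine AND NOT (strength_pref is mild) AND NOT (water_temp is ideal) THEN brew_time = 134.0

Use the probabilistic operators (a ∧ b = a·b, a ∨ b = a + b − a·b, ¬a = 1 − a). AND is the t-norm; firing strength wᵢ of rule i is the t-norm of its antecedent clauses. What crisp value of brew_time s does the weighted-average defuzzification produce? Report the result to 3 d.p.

79.874

R1 (z=66.0): ¬low=1−0.38=0.62, regular=0.94; AND[a·b] → w = 0.5828
R2 (z=102.0): ¬fine=1−0.67=0.33, low=0.38; AND[a·b] → w = 0.1254
R3 (z=15.0): ¬fine=1−0.67=0.33, strong=0.14; AND[a·b] → w = 0.0462
R4 (z=134.0): fine=0.67, ¬mild=1−0.71=0.29, ¬ideal=1−0.21=0.79; AND[a·b] → w = 0.1535
Weighted average = (0.5828·66.0 + 0.1254·102.0 + 0.0462·15.0 + 0.1535·134.0) / (0.5828 + 0.1254 + 0.0462 + 0.1535)
  = 72.5172 / 0.9079 = 79.874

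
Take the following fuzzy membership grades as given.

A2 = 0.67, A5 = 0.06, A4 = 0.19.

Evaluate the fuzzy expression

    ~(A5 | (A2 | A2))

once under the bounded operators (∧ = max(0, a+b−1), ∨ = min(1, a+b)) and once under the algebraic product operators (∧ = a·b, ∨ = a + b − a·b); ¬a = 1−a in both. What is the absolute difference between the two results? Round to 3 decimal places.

Under bounded:
  A2 | A2 = min(1, a+b) on (0.67, 0.67) = 1.00
  A5 | (A2 | A2) = min(1, a+b) on (0.06, 1.00) = 1.00
  ~(A5 | (A2 | A2)) = 1 − 1.00 = 0.00
  → value = 0.0000
Under algebraic product:
  A2 | A2 = a + b − a·b on (0.6700, 0.6700) = 0.8911
  A5 | (A2 | A2) = a + b − a·b on (0.0600, 0.8911) = 0.8976
  ~(A5 | (A2 | A2)) = 1 − 0.8976 = 0.1024
  → value = 0.1024
|0.0000 − 0.1024| = 0.102

0.102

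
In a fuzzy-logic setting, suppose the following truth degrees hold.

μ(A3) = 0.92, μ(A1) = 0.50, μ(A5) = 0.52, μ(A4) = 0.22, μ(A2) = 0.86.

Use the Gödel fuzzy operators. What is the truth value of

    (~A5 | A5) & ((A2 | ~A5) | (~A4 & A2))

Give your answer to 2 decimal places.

0.52

~A5 = 1 − 0.52 = 0.48
~A5 | A5 = max(a, b) on (0.48, 0.52) = 0.52
~A5 = 1 − 0.52 = 0.48
A2 | ~A5 = max(a, b) on (0.86, 0.48) = 0.86
~A4 = 1 − 0.22 = 0.78
~A4 & A2 = min(a, b) on (0.78, 0.86) = 0.78
(A2 | ~A5) | (~A4 & A2) = max(a, b) on (0.86, 0.78) = 0.86
(~A5 | A5) & ((A2 | ~A5) | (~A4 & A2)) = min(a, b) on (0.52, 0.86) = 0.52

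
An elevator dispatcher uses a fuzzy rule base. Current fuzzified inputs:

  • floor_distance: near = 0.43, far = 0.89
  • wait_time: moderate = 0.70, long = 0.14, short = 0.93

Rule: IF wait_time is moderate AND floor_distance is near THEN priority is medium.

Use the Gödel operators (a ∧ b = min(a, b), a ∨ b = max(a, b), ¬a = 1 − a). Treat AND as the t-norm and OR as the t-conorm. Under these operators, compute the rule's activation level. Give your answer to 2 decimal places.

0.43

firing strength: moderate=0.70, near=0.43; AND[min(a, b)] → w = 0.43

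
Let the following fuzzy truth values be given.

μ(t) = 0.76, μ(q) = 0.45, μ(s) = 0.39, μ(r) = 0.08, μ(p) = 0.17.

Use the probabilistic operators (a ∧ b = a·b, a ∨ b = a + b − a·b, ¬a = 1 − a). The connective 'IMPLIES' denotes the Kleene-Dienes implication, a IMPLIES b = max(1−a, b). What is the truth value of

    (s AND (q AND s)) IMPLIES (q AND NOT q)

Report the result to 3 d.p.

0.932

q AND s = a·b on (0.4500, 0.3900) = 0.1755
s AND (q AND s) = a·b on (0.3900, 0.1755) = 0.0684
NOT q = 1 − 0.4500 = 0.5500
q AND NOT q = a·b on (0.4500, 0.5500) = 0.2475
(s AND (q AND s)) IMPLIES (q AND NOT q)  [Kleene-Dienes: max(1−a, b)] with a=0.0684, b=0.2475 → 0.9316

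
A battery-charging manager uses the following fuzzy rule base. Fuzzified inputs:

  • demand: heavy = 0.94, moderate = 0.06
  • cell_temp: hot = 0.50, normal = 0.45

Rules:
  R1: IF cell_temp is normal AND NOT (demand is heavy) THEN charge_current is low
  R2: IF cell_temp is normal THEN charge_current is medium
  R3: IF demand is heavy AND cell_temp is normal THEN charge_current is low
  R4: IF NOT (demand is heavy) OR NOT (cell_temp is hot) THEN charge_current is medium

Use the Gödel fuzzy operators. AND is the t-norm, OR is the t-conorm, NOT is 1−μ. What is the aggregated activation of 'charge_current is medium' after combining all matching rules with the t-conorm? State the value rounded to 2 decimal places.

0.50

R1: normal=0.45, ¬heavy=1−0.94=0.06; AND[min(a, b)] → w = 0.06
R2: normal=0.45 → w = 0.45
R3: heavy=0.94, normal=0.45; AND[min(a, b)] → w = 0.45
R4: ¬heavy=1−0.94=0.06, ¬hot=1−0.50=0.50; OR[max(a, b)] → w = 0.50
Rules with consequent 'medium': {R2, R4} → strengths 0.45, 0.50
Aggregate via t-conorm [max(a, b)]: 0.50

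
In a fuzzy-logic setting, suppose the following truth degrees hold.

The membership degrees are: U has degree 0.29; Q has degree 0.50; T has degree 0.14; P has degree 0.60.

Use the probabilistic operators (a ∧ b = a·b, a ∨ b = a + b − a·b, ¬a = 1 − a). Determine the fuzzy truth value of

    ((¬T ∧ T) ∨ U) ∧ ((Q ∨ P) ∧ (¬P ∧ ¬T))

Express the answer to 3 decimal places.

0.103

¬T = 1 − 0.1400 = 0.8600
¬T ∧ T = a·b on (0.8600, 0.1400) = 0.1204
(¬T ∧ T) ∨ U = a + b − a·b on (0.1204, 0.2900) = 0.3755
Q ∨ P = a + b − a·b on (0.5000, 0.6000) = 0.8000
¬P = 1 − 0.6000 = 0.4000
¬T = 1 − 0.1400 = 0.8600
¬P ∧ ¬T = a·b on (0.4000, 0.8600) = 0.3440
(Q ∨ P) ∧ (¬P ∧ ¬T) = a·b on (0.8000, 0.3440) = 0.2752
((¬T ∧ T) ∨ U) ∧ ((Q ∨ P) ∧ (¬P ∧ ¬T)) = a·b on (0.3755, 0.2752) = 0.1033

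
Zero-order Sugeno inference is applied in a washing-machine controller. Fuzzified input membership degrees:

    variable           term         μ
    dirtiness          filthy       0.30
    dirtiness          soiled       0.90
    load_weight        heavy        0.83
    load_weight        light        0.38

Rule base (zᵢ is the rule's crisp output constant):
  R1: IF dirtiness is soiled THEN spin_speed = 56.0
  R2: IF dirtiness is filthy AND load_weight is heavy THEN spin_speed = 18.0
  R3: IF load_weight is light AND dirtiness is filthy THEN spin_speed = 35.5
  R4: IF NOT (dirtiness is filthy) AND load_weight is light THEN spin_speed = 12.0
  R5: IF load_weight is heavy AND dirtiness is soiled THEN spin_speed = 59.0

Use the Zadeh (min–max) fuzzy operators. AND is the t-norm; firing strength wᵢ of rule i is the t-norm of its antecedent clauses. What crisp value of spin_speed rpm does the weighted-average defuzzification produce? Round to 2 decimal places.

R1 (z=56.0): soiled=0.90 → w = 0.90
R2 (z=18.0): filthy=0.30, heavy=0.83; AND[min(a, b)] → w = 0.30
R3 (z=35.5): light=0.38, filthy=0.30; AND[min(a, b)] → w = 0.30
R4 (z=12.0): ¬filthy=1−0.30=0.70, light=0.38; AND[min(a, b)] → w = 0.38
R5 (z=59.0): heavy=0.83, soiled=0.90; AND[min(a, b)] → w = 0.83
Weighted average = (0.90·56.0 + 0.30·18.0 + 0.30·35.5 + 0.38·12.0 + 0.83·59.0) / (0.90 + 0.30 + 0.30 + 0.38 + 0.83)
  = 119.9800 / 2.7100 = 44.27

44.27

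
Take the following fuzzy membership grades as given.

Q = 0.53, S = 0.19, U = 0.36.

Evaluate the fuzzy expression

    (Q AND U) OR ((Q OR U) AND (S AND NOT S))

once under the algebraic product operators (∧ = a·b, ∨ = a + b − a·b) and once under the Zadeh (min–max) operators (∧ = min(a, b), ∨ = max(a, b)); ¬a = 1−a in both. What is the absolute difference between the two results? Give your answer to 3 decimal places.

0.082

Under algebraic product:
  Q AND U = a·b on (0.5300, 0.3600) = 0.1908
  Q OR U = a + b − a·b on (0.5300, 0.3600) = 0.6992
  NOT S = 1 − 0.1900 = 0.8100
  S AND NOT S = a·b on (0.1900, 0.8100) = 0.1539
  (Q OR U) AND (S AND NOT S) = a·b on (0.6992, 0.1539) = 0.1076
  (Q AND U) OR ((Q OR U) AND (S AND NOT S)) = a + b − a·b on (0.1908, 0.1076) = 0.2779
  → value = 0.2779
Under Zadeh (min–max):
  Q AND U = min(a, b) on (0.53, 0.36) = 0.36
  Q OR U = max(a, b) on (0.53, 0.36) = 0.53
  NOT S = 1 − 0.19 = 0.81
  S AND NOT S = min(a, b) on (0.19, 0.81) = 0.19
  (Q OR U) AND (S AND NOT S) = min(a, b) on (0.53, 0.19) = 0.19
  (Q AND U) OR ((Q OR U) AND (S AND NOT S)) = max(a, b) on (0.36, 0.19) = 0.36
  → value = 0.3600
|0.2779 − 0.3600| = 0.082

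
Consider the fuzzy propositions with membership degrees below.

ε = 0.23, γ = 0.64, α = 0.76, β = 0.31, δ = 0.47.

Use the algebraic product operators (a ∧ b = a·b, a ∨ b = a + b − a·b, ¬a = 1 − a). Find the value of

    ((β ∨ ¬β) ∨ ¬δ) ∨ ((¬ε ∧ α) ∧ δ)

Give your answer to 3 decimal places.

¬β = 1 − 0.3100 = 0.6900
β ∨ ¬β = a + b − a·b on (0.3100, 0.6900) = 0.7861
¬δ = 1 − 0.4700 = 0.5300
(β ∨ ¬β) ∨ ¬δ = a + b − a·b on (0.7861, 0.5300) = 0.8995
¬ε = 1 − 0.2300 = 0.7700
¬ε ∧ α = a·b on (0.7700, 0.7600) = 0.5852
(¬ε ∧ α) ∧ δ = a·b on (0.5852, 0.4700) = 0.2750
((β ∨ ¬β) ∨ ¬δ) ∨ ((¬ε ∧ α) ∧ δ) = a + b − a·b on (0.8995, 0.2750) = 0.9271

0.927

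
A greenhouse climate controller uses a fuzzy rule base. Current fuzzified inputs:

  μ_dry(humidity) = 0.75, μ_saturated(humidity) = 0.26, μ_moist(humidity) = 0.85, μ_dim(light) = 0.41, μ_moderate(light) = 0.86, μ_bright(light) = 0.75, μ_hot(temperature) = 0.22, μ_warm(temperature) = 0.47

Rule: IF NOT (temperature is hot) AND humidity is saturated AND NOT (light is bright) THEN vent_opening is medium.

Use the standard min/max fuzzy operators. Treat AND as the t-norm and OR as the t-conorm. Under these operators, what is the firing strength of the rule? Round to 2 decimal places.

firing strength: ¬hot=1−0.22=0.78, saturated=0.26, ¬bright=1−0.75=0.25; AND[min(a, b)] → w = 0.25

0.25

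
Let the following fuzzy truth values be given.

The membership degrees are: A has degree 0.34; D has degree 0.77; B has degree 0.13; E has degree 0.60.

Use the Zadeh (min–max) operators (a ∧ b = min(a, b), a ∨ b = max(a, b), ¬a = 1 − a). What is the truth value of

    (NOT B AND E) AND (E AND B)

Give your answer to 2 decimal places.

0.13

NOT B = 1 − 0.13 = 0.87
NOT B AND E = min(a, b) on (0.87, 0.60) = 0.60
E AND B = min(a, b) on (0.60, 0.13) = 0.13
(NOT B AND E) AND (E AND B) = min(a, b) on (0.60, 0.13) = 0.13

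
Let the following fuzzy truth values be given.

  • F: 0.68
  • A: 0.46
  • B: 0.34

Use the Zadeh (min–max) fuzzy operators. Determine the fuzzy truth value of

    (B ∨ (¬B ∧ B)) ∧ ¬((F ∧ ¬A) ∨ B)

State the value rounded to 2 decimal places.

¬B = 1 − 0.34 = 0.66
¬B ∧ B = min(a, b) on (0.66, 0.34) = 0.34
B ∨ (¬B ∧ B) = max(a, b) on (0.34, 0.34) = 0.34
¬A = 1 − 0.46 = 0.54
F ∧ ¬A = min(a, b) on (0.68, 0.54) = 0.54
(F ∧ ¬A) ∨ B = max(a, b) on (0.54, 0.34) = 0.54
¬((F ∧ ¬A) ∨ B) = 1 − 0.54 = 0.46
(B ∨ (¬B ∧ B)) ∧ ¬((F ∧ ¬A) ∨ B) = min(a, b) on (0.34, 0.46) = 0.34

0.34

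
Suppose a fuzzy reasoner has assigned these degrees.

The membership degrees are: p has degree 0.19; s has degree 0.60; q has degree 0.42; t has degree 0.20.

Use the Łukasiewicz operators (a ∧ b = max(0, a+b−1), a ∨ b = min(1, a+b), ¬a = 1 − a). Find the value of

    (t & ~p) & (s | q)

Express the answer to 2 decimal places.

~p = 1 − 0.19 = 0.81
t & ~p = max(0, a+b−1) on (0.20, 0.81) = 0.01
s | q = min(1, a+b) on (0.60, 0.42) = 1.00
(t & ~p) & (s | q) = max(0, a+b−1) on (0.01, 1.00) = 0.01

0.01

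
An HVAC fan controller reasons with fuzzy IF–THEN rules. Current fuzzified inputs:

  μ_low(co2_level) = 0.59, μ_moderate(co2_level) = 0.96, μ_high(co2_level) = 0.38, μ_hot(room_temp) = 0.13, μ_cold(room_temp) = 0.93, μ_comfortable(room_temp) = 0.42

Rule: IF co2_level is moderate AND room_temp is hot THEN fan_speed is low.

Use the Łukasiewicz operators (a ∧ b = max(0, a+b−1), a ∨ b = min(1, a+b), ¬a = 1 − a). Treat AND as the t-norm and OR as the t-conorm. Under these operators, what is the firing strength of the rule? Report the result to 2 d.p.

firing strength: moderate=0.96, hot=0.13; AND[max(0, a+b−1)] → w = 0.09

0.09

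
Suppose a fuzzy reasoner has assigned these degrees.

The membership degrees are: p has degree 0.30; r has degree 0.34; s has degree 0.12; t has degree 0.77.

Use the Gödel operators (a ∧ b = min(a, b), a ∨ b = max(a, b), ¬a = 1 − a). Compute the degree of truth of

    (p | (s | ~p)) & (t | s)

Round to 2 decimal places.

0.70

~p = 1 − 0.30 = 0.70
s | ~p = max(a, b) on (0.12, 0.70) = 0.70
p | (s | ~p) = max(a, b) on (0.30, 0.70) = 0.70
t | s = max(a, b) on (0.77, 0.12) = 0.77
(p | (s | ~p)) & (t | s) = min(a, b) on (0.70, 0.77) = 0.70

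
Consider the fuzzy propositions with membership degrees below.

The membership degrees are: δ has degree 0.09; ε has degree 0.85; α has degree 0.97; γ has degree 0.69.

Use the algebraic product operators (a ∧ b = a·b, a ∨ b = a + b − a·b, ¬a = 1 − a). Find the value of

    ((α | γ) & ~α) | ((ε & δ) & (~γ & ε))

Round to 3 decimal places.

α | γ = a + b − a·b on (0.9700, 0.6900) = 0.9907
~α = 1 − 0.9700 = 0.0300
(α | γ) & ~α = a·b on (0.9907, 0.0300) = 0.0297
ε & δ = a·b on (0.8500, 0.0900) = 0.0765
~γ = 1 − 0.6900 = 0.3100
~γ & ε = a·b on (0.3100, 0.8500) = 0.2635
(ε & δ) & (~γ & ε) = a·b on (0.0765, 0.2635) = 0.0202
((α | γ) & ~α) | ((ε & δ) & (~γ & ε)) = a + b − a·b on (0.0297, 0.0202) = 0.0493

0.049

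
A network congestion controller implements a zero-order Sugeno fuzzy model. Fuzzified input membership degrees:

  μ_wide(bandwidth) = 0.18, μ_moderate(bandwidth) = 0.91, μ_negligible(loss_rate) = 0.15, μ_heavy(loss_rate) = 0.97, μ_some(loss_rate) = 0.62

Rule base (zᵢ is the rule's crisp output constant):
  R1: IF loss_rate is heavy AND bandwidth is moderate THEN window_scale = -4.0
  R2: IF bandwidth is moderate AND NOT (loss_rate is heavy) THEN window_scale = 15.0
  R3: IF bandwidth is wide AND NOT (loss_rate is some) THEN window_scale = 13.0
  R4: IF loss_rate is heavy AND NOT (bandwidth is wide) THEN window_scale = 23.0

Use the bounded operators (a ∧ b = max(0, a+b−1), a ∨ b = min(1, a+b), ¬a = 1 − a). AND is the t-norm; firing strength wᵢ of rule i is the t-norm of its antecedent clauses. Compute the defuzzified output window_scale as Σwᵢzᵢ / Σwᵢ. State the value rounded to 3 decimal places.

R1 (z=-4.0): heavy=0.97, moderate=0.91; AND[max(0, a+b−1)] → w = 0.88
R2 (z=15.0): moderate=0.91, ¬heavy=1−0.97=0.03; AND[max(0, a+b−1)] → w = 0.00
R3 (z=13.0): wide=0.18, ¬some=1−0.62=0.38; AND[max(0, a+b−1)] → w = 0.00
R4 (z=23.0): heavy=0.97, ¬wide=1−0.18=0.82; AND[max(0, a+b−1)] → w = 0.79
Weighted average = (0.88·-4.0 + 0.00·15.0 + 0.00·13.0 + 0.79·23.0) / (0.88 + 0.00 + 0.00 + 0.79)
  = 14.6500 / 1.6700 = 8.772

8.772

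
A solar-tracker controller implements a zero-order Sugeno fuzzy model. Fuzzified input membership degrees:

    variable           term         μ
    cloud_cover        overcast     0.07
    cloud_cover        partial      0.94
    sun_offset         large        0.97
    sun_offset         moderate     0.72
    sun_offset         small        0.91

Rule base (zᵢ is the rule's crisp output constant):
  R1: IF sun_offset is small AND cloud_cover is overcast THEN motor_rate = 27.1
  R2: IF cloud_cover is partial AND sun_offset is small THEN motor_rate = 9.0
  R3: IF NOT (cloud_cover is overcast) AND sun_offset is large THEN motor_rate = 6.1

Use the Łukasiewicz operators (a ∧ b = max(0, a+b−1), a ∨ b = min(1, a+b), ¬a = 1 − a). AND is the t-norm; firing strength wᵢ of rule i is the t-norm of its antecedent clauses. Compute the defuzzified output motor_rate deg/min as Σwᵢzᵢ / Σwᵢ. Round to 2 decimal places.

R1 (z=27.1): small=0.91, overcast=0.07; AND[max(0, a+b−1)] → w = 0.00
R2 (z=9.0): partial=0.94, small=0.91; AND[max(0, a+b−1)] → w = 0.85
R3 (z=6.1): ¬overcast=1−0.07=0.93, large=0.97; AND[max(0, a+b−1)] → w = 0.90
Weighted average = (0.00·27.1 + 0.85·9.0 + 0.90·6.1) / (0.00 + 0.85 + 0.90)
  = 13.1400 / 1.7500 = 7.51

7.51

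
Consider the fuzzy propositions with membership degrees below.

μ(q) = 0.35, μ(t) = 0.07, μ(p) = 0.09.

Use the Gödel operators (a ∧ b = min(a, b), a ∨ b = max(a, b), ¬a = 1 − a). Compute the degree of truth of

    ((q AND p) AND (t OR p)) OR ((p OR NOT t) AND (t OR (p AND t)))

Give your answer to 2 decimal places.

q AND p = min(a, b) on (0.35, 0.09) = 0.09
t OR p = max(a, b) on (0.07, 0.09) = 0.09
(q AND p) AND (t OR p) = min(a, b) on (0.09, 0.09) = 0.09
NOT t = 1 − 0.07 = 0.93
p OR NOT t = max(a, b) on (0.09, 0.93) = 0.93
p AND t = min(a, b) on (0.09, 0.07) = 0.07
t OR (p AND t) = max(a, b) on (0.07, 0.07) = 0.07
(p OR NOT t) AND (t OR (p AND t)) = min(a, b) on (0.93, 0.07) = 0.07
((q AND p) AND (t OR p)) OR ((p OR NOT t) AND (t OR (p AND t))) = max(a, b) on (0.09, 0.07) = 0.09

0.09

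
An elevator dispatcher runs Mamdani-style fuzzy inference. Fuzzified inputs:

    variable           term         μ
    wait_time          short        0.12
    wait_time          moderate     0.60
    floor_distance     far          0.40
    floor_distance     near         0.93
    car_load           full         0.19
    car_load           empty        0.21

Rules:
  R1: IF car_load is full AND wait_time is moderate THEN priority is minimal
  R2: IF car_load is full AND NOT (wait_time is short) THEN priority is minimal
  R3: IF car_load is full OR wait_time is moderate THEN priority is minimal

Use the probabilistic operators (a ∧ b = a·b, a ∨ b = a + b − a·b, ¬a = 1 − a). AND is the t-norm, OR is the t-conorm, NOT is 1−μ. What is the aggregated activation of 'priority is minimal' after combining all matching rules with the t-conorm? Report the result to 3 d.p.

R1: full=0.19, moderate=0.60; AND[a·b] → w = 0.1140
R2: full=0.19, ¬short=1−0.12=0.88; AND[a·b] → w = 0.1672
R3: full=0.19, moderate=0.60; OR[a + b − a·b] → w = 0.6760
Rules with consequent 'minimal': {R1, R2, R3} → strengths 0.1140, 0.1672, 0.6760
Aggregate via t-conorm [a + b − a·b]: 0.7609

0.761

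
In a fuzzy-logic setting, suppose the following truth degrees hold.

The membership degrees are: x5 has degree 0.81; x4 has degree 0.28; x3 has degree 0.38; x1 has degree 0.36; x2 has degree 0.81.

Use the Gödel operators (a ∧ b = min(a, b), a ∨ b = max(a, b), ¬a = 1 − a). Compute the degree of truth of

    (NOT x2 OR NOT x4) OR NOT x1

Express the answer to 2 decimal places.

0.72

NOT x2 = 1 − 0.81 = 0.19
NOT x4 = 1 − 0.28 = 0.72
NOT x2 OR NOT x4 = max(a, b) on (0.19, 0.72) = 0.72
NOT x1 = 1 − 0.36 = 0.64
(NOT x2 OR NOT x4) OR NOT x1 = max(a, b) on (0.72, 0.64) = 0.72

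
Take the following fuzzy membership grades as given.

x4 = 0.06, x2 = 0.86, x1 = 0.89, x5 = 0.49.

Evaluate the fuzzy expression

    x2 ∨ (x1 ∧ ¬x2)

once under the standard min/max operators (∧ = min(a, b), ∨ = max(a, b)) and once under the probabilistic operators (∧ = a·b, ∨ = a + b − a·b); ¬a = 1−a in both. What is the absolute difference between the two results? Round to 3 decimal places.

Under standard min/max:
  ¬x2 = 1 − 0.86 = 0.14
  x1 ∧ ¬x2 = min(a, b) on (0.89, 0.14) = 0.14
  x2 ∨ (x1 ∧ ¬x2) = max(a, b) on (0.86, 0.14) = 0.86
  → value = 0.8600
Under probabilistic:
  ¬x2 = 1 − 0.8600 = 0.1400
  x1 ∧ ¬x2 = a·b on (0.8900, 0.1400) = 0.1246
  x2 ∨ (x1 ∧ ¬x2) = a + b − a·b on (0.8600, 0.1246) = 0.8774
  → value = 0.8774
|0.8600 − 0.8774| = 0.017

0.017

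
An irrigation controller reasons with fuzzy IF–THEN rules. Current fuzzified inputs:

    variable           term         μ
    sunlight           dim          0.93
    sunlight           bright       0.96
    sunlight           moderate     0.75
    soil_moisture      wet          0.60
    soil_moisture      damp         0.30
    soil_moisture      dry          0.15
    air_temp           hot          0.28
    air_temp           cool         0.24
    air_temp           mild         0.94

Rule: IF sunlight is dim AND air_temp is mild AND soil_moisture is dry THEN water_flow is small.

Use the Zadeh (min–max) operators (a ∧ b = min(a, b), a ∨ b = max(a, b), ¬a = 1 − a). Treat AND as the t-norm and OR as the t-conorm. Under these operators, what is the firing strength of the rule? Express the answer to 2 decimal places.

0.15

firing strength: dim=0.93, mild=0.94, dry=0.15; AND[min(a, b)] → w = 0.15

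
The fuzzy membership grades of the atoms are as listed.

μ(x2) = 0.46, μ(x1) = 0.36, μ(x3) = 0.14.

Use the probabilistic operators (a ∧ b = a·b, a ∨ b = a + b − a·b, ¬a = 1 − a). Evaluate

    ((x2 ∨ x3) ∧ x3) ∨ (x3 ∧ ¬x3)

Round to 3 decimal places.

0.186

x2 ∨ x3 = a + b − a·b on (0.4600, 0.1400) = 0.5356
(x2 ∨ x3) ∧ x3 = a·b on (0.5356, 0.1400) = 0.0750
¬x3 = 1 − 0.1400 = 0.8600
x3 ∧ ¬x3 = a·b on (0.1400, 0.8600) = 0.1204
((x2 ∨ x3) ∧ x3) ∨ (x3 ∧ ¬x3) = a + b − a·b on (0.0750, 0.1204) = 0.1864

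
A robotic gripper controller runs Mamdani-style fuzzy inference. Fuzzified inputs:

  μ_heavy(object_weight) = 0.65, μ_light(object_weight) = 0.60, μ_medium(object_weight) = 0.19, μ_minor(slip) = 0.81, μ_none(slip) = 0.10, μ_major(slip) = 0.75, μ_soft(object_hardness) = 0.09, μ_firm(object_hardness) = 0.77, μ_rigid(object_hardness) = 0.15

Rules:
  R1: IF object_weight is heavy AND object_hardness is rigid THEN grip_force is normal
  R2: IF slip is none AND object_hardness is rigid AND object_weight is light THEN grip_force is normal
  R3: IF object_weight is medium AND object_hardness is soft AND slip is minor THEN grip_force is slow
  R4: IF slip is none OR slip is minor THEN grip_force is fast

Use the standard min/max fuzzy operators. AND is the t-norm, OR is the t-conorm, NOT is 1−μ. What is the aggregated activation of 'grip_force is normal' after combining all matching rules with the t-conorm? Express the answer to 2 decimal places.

R1: heavy=0.65, rigid=0.15; AND[min(a, b)] → w = 0.15
R2: none=0.10, rigid=0.15, light=0.60; AND[min(a, b)] → w = 0.10
R3: medium=0.19, soft=0.09, minor=0.81; AND[min(a, b)] → w = 0.09
R4: none=0.10, minor=0.81; OR[max(a, b)] → w = 0.81
Rules with consequent 'normal': {R1, R2} → strengths 0.15, 0.10
Aggregate via t-conorm [max(a, b)]: 0.15

0.15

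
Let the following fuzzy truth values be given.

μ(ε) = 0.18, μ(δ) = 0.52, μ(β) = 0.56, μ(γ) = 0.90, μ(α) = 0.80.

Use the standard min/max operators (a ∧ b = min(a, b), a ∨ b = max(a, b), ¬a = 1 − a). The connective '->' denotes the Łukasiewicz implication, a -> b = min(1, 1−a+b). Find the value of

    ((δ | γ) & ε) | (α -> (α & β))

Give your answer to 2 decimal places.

0.76

δ | γ = max(a, b) on (0.52, 0.90) = 0.90
(δ | γ) & ε = min(a, b) on (0.90, 0.18) = 0.18
α & β = min(a, b) on (0.80, 0.56) = 0.56
α -> (α & β)  [Łukasiewicz: min(1, 1−a+b)] with a=0.80, b=0.56 → 0.76
((δ | γ) & ε) | (α -> (α & β)) = max(a, b) on (0.18, 0.76) = 0.76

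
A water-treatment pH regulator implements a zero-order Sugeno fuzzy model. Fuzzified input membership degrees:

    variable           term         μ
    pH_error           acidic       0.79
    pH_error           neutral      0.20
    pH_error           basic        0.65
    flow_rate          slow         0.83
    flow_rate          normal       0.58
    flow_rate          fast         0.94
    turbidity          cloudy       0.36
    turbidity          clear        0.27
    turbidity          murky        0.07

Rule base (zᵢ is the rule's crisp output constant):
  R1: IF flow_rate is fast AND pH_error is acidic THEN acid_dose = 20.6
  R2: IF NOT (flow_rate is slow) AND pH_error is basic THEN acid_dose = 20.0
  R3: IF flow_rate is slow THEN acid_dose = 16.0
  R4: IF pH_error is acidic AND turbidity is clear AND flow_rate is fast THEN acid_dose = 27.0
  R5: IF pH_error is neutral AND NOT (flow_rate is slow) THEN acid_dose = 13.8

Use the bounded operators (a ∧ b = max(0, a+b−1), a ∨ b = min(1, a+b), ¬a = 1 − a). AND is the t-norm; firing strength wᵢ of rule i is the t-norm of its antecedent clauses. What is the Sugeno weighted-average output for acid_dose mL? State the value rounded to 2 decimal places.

R1 (z=20.6): fast=0.94, acidic=0.79; AND[max(0, a+b−1)] → w = 0.73
R2 (z=20.0): ¬slow=1−0.83=0.17, basic=0.65; AND[max(0, a+b−1)] → w = 0.00
R3 (z=16.0): slow=0.83 → w = 0.83
R4 (z=27.0): acidic=0.79, clear=0.27, fast=0.94; AND[max(0, a+b−1)] → w = 0.00
R5 (z=13.8): neutral=0.20, ¬slow=1−0.83=0.17; AND[max(0, a+b−1)] → w = 0.00
Weighted average = (0.73·20.6 + 0.00·20.0 + 0.83·16.0 + 0.00·27.0 + 0.00·13.8) / (0.73 + 0.00 + 0.83 + 0.00 + 0.00)
  = 28.3180 / 1.5600 = 18.15

18.15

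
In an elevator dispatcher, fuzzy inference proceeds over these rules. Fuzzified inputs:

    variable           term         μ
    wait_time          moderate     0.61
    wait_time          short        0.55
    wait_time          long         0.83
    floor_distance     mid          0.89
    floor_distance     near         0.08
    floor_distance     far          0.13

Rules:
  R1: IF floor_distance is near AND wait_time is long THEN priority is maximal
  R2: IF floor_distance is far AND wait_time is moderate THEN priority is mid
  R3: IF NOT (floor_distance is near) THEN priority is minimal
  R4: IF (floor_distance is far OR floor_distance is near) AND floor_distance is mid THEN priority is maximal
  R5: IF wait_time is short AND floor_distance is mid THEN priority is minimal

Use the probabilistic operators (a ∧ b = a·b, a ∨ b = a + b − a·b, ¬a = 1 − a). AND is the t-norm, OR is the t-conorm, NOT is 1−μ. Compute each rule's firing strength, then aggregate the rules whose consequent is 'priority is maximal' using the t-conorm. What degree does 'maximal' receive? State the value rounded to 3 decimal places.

0.232

R1: near=0.08, long=0.83; AND[a·b] → w = 0.0664
R2: far=0.13, moderate=0.61; AND[a·b] → w = 0.0793
R3: ¬near=1−0.08=0.92 → w = 0.9200
R4: (far=0.13 OR near=0.08) = 0.1996; AND[a·b] with mid=0.89 → w = 0.1776
R5: short=0.55, mid=0.89; AND[a·b] → w = 0.4895
Rules with consequent 'maximal': {R1, R4} → strengths 0.0664, 0.1776
Aggregate via t-conorm [a + b − a·b]: 0.2322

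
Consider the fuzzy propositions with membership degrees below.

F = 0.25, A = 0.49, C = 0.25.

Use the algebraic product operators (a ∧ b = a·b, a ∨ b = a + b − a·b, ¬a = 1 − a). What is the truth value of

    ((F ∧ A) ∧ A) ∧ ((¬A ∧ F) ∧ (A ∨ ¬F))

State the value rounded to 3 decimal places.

F ∧ A = a·b on (0.2500, 0.4900) = 0.1225
(F ∧ A) ∧ A = a·b on (0.1225, 0.4900) = 0.0600
¬A = 1 − 0.4900 = 0.5100
¬A ∧ F = a·b on (0.5100, 0.2500) = 0.1275
¬F = 1 − 0.2500 = 0.7500
A ∨ ¬F = a + b − a·b on (0.4900, 0.7500) = 0.8725
(¬A ∧ F) ∧ (A ∨ ¬F) = a·b on (0.1275, 0.8725) = 0.1112
((F ∧ A) ∧ A) ∧ ((¬A ∧ F) ∧ (A ∨ ¬F)) = a·b on (0.0600, 0.1112) = 0.0067

0.007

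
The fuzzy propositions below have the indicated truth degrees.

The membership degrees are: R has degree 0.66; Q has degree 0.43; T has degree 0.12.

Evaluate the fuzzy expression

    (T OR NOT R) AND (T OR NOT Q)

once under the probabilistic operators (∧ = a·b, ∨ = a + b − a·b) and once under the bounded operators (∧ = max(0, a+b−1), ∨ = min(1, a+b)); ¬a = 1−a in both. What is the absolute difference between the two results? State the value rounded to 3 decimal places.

0.111

Under probabilistic:
  NOT R = 1 − 0.6600 = 0.3400
  T OR NOT R = a + b − a·b on (0.1200, 0.3400) = 0.4192
  NOT Q = 1 − 0.4300 = 0.5700
  T OR NOT Q = a + b − a·b on (0.1200, 0.5700) = 0.6216
  (T OR NOT R) AND (T OR NOT Q) = a·b on (0.4192, 0.6216) = 0.2606
  → value = 0.2606
Under bounded:
  NOT R = 1 − 0.66 = 0.34
  T OR NOT R = min(1, a+b) on (0.12, 0.34) = 0.46
  NOT Q = 1 − 0.43 = 0.57
  T OR NOT Q = min(1, a+b) on (0.12, 0.57) = 0.69
  (T OR NOT R) AND (T OR NOT Q) = max(0, a+b−1) on (0.46, 0.69) = 0.15
  → value = 0.1500
|0.2606 − 0.1500| = 0.111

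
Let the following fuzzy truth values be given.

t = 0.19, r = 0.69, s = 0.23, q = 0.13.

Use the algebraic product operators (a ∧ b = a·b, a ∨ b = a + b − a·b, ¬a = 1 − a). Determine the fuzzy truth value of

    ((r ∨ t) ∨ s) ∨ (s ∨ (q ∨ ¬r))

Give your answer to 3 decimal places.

r ∨ t = a + b − a·b on (0.6900, 0.1900) = 0.7489
(r ∨ t) ∨ s = a + b − a·b on (0.7489, 0.2300) = 0.8067
¬r = 1 − 0.6900 = 0.3100
q ∨ ¬r = a + b − a·b on (0.1300, 0.3100) = 0.3997
s ∨ (q ∨ ¬r) = a + b − a·b on (0.2300, 0.3997) = 0.5378
((r ∨ t) ∨ s) ∨ (s ∨ (q ∨ ¬r)) = a + b − a·b on (0.8067, 0.5378) = 0.9106

0.911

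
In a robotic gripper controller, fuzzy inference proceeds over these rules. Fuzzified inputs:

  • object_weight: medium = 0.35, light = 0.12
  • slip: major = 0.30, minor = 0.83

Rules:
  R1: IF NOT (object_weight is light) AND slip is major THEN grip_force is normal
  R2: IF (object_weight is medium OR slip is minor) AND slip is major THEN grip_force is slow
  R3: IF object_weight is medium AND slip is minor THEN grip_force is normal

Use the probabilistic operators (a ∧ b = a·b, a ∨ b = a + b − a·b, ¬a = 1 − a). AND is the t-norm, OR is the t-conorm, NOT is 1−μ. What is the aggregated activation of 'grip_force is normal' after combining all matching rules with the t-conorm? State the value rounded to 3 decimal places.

R1: ¬light=1−0.12=0.88, major=0.30; AND[a·b] → w = 0.2640
R2: (medium=0.35 OR minor=0.83) = 0.8895; AND[a·b] with major=0.30 → w = 0.2668
R3: medium=0.35, minor=0.83; AND[a·b] → w = 0.2905
Rules with consequent 'normal': {R1, R3} → strengths 0.2640, 0.2905
Aggregate via t-conorm [a + b − a·b]: 0.4778

0.478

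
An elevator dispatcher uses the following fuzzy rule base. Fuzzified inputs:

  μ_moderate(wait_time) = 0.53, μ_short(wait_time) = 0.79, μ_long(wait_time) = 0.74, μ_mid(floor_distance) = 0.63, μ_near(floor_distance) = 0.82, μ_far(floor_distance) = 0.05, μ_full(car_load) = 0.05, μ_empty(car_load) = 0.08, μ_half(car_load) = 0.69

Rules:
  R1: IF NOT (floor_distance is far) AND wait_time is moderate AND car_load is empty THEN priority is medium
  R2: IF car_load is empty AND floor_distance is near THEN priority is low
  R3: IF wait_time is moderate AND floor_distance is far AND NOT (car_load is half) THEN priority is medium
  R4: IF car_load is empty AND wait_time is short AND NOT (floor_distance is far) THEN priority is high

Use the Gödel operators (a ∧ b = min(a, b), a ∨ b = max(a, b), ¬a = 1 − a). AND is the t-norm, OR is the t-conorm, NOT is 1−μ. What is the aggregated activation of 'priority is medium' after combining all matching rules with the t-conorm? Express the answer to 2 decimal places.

0.08

R1: ¬far=1−0.05=0.95, moderate=0.53, empty=0.08; AND[min(a, b)] → w = 0.08
R2: empty=0.08, near=0.82; AND[min(a, b)] → w = 0.08
R3: moderate=0.53, far=0.05, ¬half=1−0.69=0.31; AND[min(a, b)] → w = 0.05
R4: empty=0.08, short=0.79, ¬far=1−0.05=0.95; AND[min(a, b)] → w = 0.08
Rules with consequent 'medium': {R1, R3} → strengths 0.08, 0.05
Aggregate via t-conorm [max(a, b)]: 0.08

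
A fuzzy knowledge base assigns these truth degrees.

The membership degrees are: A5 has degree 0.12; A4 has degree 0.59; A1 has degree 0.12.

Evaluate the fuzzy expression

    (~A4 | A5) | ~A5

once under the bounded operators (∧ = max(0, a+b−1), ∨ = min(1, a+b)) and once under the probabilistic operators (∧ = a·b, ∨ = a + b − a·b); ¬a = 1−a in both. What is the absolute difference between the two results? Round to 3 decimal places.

0.062

Under bounded:
  ~A4 = 1 − 0.59 = 0.41
  ~A4 | A5 = min(1, a+b) on (0.41, 0.12) = 0.53
  ~A5 = 1 − 0.12 = 0.88
  (~A4 | A5) | ~A5 = min(1, a+b) on (0.53, 0.88) = 1.00
  → value = 1.0000
Under probabilistic:
  ~A4 = 1 − 0.5900 = 0.4100
  ~A4 | A5 = a + b − a·b on (0.4100, 0.1200) = 0.4808
  ~A5 = 1 − 0.1200 = 0.8800
  (~A4 | A5) | ~A5 = a + b − a·b on (0.4808, 0.8800) = 0.9377
  → value = 0.9377
|1.0000 − 0.9377| = 0.062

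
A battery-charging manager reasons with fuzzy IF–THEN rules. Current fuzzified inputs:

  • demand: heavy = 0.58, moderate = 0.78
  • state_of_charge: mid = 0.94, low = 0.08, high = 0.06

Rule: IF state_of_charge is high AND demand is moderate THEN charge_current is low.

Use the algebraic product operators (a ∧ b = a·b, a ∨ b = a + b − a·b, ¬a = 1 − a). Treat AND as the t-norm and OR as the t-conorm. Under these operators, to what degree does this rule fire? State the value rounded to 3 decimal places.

firing strength: high=0.06, moderate=0.78; AND[a·b] → w = 0.0468

0.047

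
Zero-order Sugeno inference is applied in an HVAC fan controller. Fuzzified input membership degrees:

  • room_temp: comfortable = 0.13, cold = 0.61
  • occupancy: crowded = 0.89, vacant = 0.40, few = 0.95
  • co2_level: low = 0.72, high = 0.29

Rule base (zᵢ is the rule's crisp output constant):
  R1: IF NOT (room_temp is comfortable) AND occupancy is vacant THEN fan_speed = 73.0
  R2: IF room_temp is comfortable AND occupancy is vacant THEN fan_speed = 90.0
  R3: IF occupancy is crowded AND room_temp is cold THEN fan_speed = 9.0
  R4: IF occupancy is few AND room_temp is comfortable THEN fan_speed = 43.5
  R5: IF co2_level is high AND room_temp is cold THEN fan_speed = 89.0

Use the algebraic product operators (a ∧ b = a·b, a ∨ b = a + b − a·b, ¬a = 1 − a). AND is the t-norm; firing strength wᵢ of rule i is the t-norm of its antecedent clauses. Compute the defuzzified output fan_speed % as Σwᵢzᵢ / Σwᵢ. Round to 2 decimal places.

45.11

R1 (z=73.0): ¬comfortable=1−0.13=0.87, vacant=0.40; AND[a·b] → w = 0.3480
R2 (z=90.0): comfortable=0.13, vacant=0.40; AND[a·b] → w = 0.0520
R3 (z=9.0): crowded=0.89, cold=0.61; AND[a·b] → w = 0.5429
R4 (z=43.5): few=0.95, comfortable=0.13; AND[a·b] → w = 0.1235
R5 (z=89.0): high=0.29, cold=0.61; AND[a·b] → w = 0.1769
Weighted average = (0.3480·73.0 + 0.0520·90.0 + 0.5429·9.0 + 0.1235·43.5 + 0.1769·89.0) / (0.3480 + 0.0520 + 0.5429 + 0.1235 + 0.1769)
  = 56.0864 / 1.2433 = 45.11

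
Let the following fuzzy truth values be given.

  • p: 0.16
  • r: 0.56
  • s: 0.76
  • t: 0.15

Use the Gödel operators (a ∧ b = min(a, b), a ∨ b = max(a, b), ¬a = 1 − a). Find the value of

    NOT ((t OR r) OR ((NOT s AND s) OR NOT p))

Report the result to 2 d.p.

0.16

t OR r = max(a, b) on (0.15, 0.56) = 0.56
NOT s = 1 − 0.76 = 0.24
NOT s AND s = min(a, b) on (0.24, 0.76) = 0.24
NOT p = 1 − 0.16 = 0.84
(NOT s AND s) OR NOT p = max(a, b) on (0.24, 0.84) = 0.84
(t OR r) OR ((NOT s AND s) OR NOT p) = max(a, b) on (0.56, 0.84) = 0.84
NOT ((t OR r) OR ((NOT s AND s) OR NOT p)) = 1 − 0.84 = 0.16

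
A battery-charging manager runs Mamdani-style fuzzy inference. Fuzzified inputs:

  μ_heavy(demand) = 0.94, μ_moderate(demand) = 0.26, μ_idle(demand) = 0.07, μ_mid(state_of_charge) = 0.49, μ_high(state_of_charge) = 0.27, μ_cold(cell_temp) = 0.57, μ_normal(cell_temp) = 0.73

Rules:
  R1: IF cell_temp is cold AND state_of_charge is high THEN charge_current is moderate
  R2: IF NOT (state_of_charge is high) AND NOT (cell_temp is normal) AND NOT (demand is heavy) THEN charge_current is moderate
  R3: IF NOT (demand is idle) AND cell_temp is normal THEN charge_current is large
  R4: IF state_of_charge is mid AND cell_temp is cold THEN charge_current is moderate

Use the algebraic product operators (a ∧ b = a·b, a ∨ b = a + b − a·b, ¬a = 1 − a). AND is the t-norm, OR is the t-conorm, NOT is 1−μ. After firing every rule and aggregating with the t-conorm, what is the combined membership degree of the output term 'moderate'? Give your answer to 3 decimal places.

0.397

R1: cold=0.57, high=0.27; AND[a·b] → w = 0.1539
R2: ¬high=1−0.27=0.73, ¬normal=1−0.73=0.27, ¬heavy=1−0.94=0.06; AND[a·b] → w = 0.0118
R3: ¬idle=1−0.07=0.93, normal=0.73; AND[a·b] → w = 0.6789
R4: mid=0.49, cold=0.57; AND[a·b] → w = 0.2793
Rules with consequent 'moderate': {R1, R2, R4} → strengths 0.1539, 0.0118, 0.2793
Aggregate via t-conorm [a + b − a·b]: 0.3974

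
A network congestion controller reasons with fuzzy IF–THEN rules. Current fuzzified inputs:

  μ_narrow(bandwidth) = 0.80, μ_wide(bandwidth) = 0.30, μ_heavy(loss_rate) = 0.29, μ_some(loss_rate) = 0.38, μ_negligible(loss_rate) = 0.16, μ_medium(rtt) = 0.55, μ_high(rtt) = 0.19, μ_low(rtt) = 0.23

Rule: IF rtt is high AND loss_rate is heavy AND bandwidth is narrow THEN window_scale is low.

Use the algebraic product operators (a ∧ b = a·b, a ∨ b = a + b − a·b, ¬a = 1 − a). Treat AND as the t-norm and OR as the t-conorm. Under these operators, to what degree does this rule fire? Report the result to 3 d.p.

0.044

firing strength: high=0.19, heavy=0.29, narrow=0.80; AND[a·b] → w = 0.0441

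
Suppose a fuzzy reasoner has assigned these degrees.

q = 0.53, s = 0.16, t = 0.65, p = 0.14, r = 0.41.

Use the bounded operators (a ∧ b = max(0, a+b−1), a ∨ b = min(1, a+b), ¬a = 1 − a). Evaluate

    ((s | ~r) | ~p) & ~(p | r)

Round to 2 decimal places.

~r = 1 − 0.41 = 0.59
s | ~r = min(1, a+b) on (0.16, 0.59) = 0.75
~p = 1 − 0.14 = 0.86
(s | ~r) | ~p = min(1, a+b) on (0.75, 0.86) = 1.00
p | r = min(1, a+b) on (0.14, 0.41) = 0.55
~(p | r) = 1 − 0.55 = 0.45
((s | ~r) | ~p) & ~(p | r) = max(0, a+b−1) on (1.00, 0.45) = 0.45

0.45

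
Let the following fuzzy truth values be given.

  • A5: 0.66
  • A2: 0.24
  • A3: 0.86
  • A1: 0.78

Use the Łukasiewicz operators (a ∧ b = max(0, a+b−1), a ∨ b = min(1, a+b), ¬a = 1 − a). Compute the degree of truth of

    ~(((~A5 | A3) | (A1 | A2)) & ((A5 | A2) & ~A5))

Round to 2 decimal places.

~A5 = 1 − 0.66 = 0.34
~A5 | A3 = min(1, a+b) on (0.34, 0.86) = 1.00
A1 | A2 = min(1, a+b) on (0.78, 0.24) = 1.00
(~A5 | A3) | (A1 | A2) = min(1, a+b) on (1.00, 1.00) = 1.00
A5 | A2 = min(1, a+b) on (0.66, 0.24) = 0.90
~A5 = 1 − 0.66 = 0.34
(A5 | A2) & ~A5 = max(0, a+b−1) on (0.90, 0.34) = 0.24
((~A5 | A3) | (A1 | A2)) & ((A5 | A2) & ~A5) = max(0, a+b−1) on (1.00, 0.24) = 0.24
~(((~A5 | A3) | (A1 | A2)) & ((A5 | A2) & ~A5)) = 1 − 0.24 = 0.76

0.76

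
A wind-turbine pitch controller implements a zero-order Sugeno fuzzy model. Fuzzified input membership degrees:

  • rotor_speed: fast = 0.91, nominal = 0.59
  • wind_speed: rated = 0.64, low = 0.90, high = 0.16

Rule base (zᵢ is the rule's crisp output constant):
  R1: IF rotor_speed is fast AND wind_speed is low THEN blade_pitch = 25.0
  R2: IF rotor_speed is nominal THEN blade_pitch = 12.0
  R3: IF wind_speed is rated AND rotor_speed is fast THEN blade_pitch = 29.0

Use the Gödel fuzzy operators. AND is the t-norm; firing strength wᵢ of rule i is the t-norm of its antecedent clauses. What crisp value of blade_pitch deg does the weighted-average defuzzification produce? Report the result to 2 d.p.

R1 (z=25.0): fast=0.91, low=0.90; AND[min(a, b)] → w = 0.90
R2 (z=12.0): nominal=0.59 → w = 0.59
R3 (z=29.0): rated=0.64, fast=0.91; AND[min(a, b)] → w = 0.64
Weighted average = (0.90·25.0 + 0.59·12.0 + 0.64·29.0) / (0.90 + 0.59 + 0.64)
  = 48.1400 / 2.1300 = 22.60

22.60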